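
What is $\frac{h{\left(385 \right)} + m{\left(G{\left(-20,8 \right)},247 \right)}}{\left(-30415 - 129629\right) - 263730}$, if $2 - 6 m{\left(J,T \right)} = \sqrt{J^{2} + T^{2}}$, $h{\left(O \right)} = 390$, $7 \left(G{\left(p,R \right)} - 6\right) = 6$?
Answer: $- \frac{1171}{1271322} + \frac{\sqrt{2991745}}{17798508} \approx -0.00082391$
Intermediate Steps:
$G{\left(p,R \right)} = \frac{48}{7}$ ($G{\left(p,R \right)} = 6 + \frac{1}{7} \cdot 6 = 6 + \frac{6}{7} = \frac{48}{7}$)
$m{\left(J,T \right)} = \frac{1}{3} - \frac{\sqrt{J^{2} + T^{2}}}{6}$
$\frac{h{\left(385 \right)} + m{\left(G{\left(-20,8 \right)},247 \right)}}{\left(-30415 - 129629\right) - 263730} = \frac{390 + \left(\frac{1}{3} - \frac{\sqrt{\left(\frac{48}{7}\right)^{2} + 247^{2}}}{6}\right)}{\left(-30415 - 129629\right) - 263730} = \frac{390 + \left(\frac{1}{3} - \frac{\sqrt{\frac{2304}{49} + 61009}}{6}\right)}{-160044 - 263730} = \frac{390 + \left(\frac{1}{3} - \frac{\sqrt{\frac{2991745}{49}}}{6}\right)}{-423774} = \left(390 + \left(\frac{1}{3} - \frac{\frac{1}{7} \sqrt{2991745}}{6}\right)\right) \left(- \frac{1}{423774}\right) = \left(390 + \left(\frac{1}{3} - \frac{\sqrt{2991745}}{42}\right)\right) \left(- \frac{1}{423774}\right) = \left(\frac{1171}{3} - \frac{\sqrt{2991745}}{42}\right) \left(- \frac{1}{423774}\right) = - \frac{1171}{1271322} + \frac{\sqrt{2991745}}{17798508}$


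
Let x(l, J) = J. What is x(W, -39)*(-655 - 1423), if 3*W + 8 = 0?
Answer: 81042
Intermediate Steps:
W = -8/3 (W = -8/3 + (⅓)*0 = -8/3 + 0 = -8/3 ≈ -2.6667)
x(W, -39)*(-655 - 1423) = -39*(-655 - 1423) = -39*(-2078) = 81042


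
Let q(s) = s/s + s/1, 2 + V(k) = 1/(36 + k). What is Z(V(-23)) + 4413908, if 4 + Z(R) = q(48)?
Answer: 4413953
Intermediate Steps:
V(k) = -2 + 1/(36 + k)
q(s) = 1 + s (q(s) = 1 + s*1 = 1 + s)
Z(R) = 45 (Z(R) = -4 + (1 + 48) = -4 + 49 = 45)
Z(V(-23)) + 4413908 = 45 + 4413908 = 4413953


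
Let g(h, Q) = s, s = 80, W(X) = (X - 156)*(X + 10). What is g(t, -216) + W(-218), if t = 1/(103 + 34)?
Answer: 77872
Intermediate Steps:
t = 1/137 ≈ 0.0072993
W(X) = (-156 + X)*(10 + X)
g(h, Q) = 80
g(t, -216) + W(-218) = 80 + (-1560 + (-218)**2 - 146*(-218)) = 80 + (-1560 + 47524 + 31828) = 80 + 77792 = 77872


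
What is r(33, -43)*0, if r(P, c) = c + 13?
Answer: 0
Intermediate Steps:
r(P, c) = 13 + c
r(33, -43)*0 = (13 - 43)*0 = -30*0 = 0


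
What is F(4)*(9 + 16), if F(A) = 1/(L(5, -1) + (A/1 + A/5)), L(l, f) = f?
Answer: 125/19 ≈ 6.5789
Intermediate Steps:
F(A) = 1/(-1 + 6*A/5) (F(A) = 1/(-1 + (A/1 + A/5)) = 1/(-1 + (A*1 + A*(⅕))) = 1/(-1 + (A + A/5)) = 1/(-1 + 6*A/5))
F(4)*(9 + 16) = (5/(-5 + 6*4))*(9 + 16) = (5/(-5 + 24))*25 = (5/19)*25 = 125/19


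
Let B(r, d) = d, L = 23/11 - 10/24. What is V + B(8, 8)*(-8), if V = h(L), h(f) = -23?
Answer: -87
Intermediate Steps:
L = 221/132 (L = 23*(1/11) - 10*1/24 = 23/11 - 5/12 = 221/132 ≈ 1.6742)
V = -23
V + B(8, 8)*(-8) = -23 + 8*(-8) = -23 - 64 = -87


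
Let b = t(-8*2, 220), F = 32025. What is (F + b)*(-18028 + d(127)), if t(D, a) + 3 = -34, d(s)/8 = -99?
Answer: -602014160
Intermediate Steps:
d(s) = -792 (d(s) = 8*(-99) = -792)
t(D, a) = -37 (t(D, a) = -3 - 34 = -37)
b = -37
(F + b)*(-18028 + d(127)) = (32025 - 37)*(-18028 - 792) = 31988*(-18820) = -602014160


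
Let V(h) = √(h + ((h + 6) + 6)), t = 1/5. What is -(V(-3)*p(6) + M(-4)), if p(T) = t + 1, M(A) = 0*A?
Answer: -6*√6/5 ≈ -2.9394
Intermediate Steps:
t = ⅕ ≈ 0.20000
V(h) = √(12 + 2*h) (V(h) = √(h + ((6 + h) + 6)) = √(h + (12 + h)) = √(12 + 2*h))
M(A) = 0
p(T) = 6/5 (p(T) = ⅕ + 1 = 6/5)
-(V(-3)*p(6) + M(-4)) = -(√(12 + 2*(-3))*(6/5) + 0) = -(√(12 - 6)*(6/5) + 0) = -(√6*(6/5) + 0) = -(6*√6/5 + 0) = -6*√6/5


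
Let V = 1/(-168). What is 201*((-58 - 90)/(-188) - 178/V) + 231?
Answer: 282521382/47 ≈ 6.0111e+6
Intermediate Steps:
V = -1/168 ≈ -0.0059524
201*((-58 - 90)/(-188) - 178/V) + 231 = 201*((-58 - 90)/(-188) - 178/(-1/168)) + 231 = 201*(-148*(-1/188) - 178*(-168)) + 231 = 201*(37/47 + 29904) + 231 = 201*(1405525/47) + 231 = 282510525/47 + 231 = 282521382/47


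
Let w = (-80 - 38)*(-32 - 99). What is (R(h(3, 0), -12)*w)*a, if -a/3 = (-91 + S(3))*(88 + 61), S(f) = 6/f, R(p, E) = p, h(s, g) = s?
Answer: 1844896842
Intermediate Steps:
w = 15458 (w = -118*(-131) = 15458)
a = 39783 (a = -3*(-91 + 6/3)*(88 + 61) = -3*(-91 + 6*(⅓))*149 = -3*(-91 + 2)*149 = -(-267)*149 = -3*(-13261) = 39783)
(R(h(3, 0), -12)*w)*a = (3*15458)*39783 = 46374*39783 = 1844896842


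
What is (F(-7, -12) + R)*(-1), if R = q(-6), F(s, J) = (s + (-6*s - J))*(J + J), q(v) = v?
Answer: 1134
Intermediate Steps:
F(s, J) = 2*J*(-J - 5*s) (F(s, J) = (s + (-J - 6*s))*(2*J) = (-J - 5*s)*(2*J) = 2*J*(-J - 5*s))
R = -6
(F(-7, -12) + R)*(-1) = (-2*(-12)*(-12 + 5*(-7)) - 6)*(-1) = (-2*(-12)*(-12 - 35) - 6)*(-1) = (-2*(-12)*(-47) - 6)*(-1) = (-1128 - 6)*(-1) = -1134*(-1) = 1134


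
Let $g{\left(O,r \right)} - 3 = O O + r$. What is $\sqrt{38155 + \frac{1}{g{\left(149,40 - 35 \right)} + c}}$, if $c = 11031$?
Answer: $\frac{\sqrt{10539341990310}}{16620} \approx 195.33$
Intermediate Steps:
$g{\left(O,r \right)} = 3 + r + O^{2}$ ($g{\left(O,r \right)} = 3 + \left(O O + r\right) = 3 + \left(O^{2} + r\right) = 3 + \left(r + O^{2}\right) = 3 + r + O^{2}$)
$\sqrt{38155 + \frac{1}{g{\left(149,40 - 35 \right)} + c}} = \sqrt{38155 + \frac{1}{\left(3 + \left(40 - 35\right) + 149^{2}\right) + 11031}} = \sqrt{38155 + \frac{1}{\left(3 + \left(40 - 35\right) + 22201\right) + 11031}} = \sqrt{38155 + \frac{1}{\left(3 + 5 + 22201\right) + 11031}} = \sqrt{38155 + \frac{1}{22209 + 11031}} = \sqrt{38155 + \frac{1}{33240}} = \sqrt{\frac{1268272201}{33240}} = \frac{\sqrt{10539341990310}}{16620}$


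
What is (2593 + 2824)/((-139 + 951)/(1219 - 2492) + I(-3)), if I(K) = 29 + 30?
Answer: 6895841/74295 ≈ 92.817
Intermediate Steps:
I(K) = 59
(2593 + 2824)/((-139 + 951)/(1219 - 2492) + I(-3)) = (2593 + 2824)/((-139 + 951)/(1219 - 2492) + 59) = 5417/(812/(-1273) + 59) = 5417/(812*(-1/1273) + 59) = 5417/(-812/1273 + 59) = 5417/(74295/1273) = 5417*(1273/74295) = 6895841/74295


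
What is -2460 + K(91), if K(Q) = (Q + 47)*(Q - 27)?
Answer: 6372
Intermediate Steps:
K(Q) = (-27 + Q)*(47 + Q) (K(Q) = (47 + Q)*(-27 + Q) = (-27 + Q)*(47 + Q))
-2460 + K(91) = -2460 + (-1269 + 91**2 + 20*91) = -2460 + (-1269 + 8281 + 1820) = -2460 + 8832 = 6372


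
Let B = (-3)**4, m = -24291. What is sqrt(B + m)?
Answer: 3*I*sqrt(2690) ≈ 155.6*I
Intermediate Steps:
B = 81
sqrt(B + m) = sqrt(81 - 24291) = sqrt(-24210) = 3*I*sqrt(2690)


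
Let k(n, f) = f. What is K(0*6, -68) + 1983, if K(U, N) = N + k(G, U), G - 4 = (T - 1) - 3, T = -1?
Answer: 1915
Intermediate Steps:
G = -1 (G = 4 + ((-1 - 1) - 3) = 4 + (-2 - 3) = 4 - 5 = -1)
K(U, N) = N + U
K(0*6, -68) + 1983 = (-68 + 0*6) + 1983 = (-68 + 0) + 1983 = -68 + 1983 = 1915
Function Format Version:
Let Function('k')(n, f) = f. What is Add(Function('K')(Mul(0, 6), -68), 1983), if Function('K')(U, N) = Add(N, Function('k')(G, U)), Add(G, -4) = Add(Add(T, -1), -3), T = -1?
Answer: 1915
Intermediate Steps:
G = -1 (G = Add(4, Add(Add(-1, -1), -3)) = Add(4, Add(-2, -3)) = Add(4, -5) = -1)
Function('K')(U, N) = Add(N, U)
Add(Function('K')(Mul(0, 6), -68), 1983) = Add(Add(-68, Mul(0, 6)), 1983) = Add(Add(-68, 0), 1983) = Add(-68, 1983) = 1915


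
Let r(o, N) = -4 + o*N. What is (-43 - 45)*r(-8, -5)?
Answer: -3168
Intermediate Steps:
r(o, N) = -4 + N*o
(-43 - 45)*r(-8, -5) = (-43 - 45)*(-4 - 5*(-8)) = -88*(-4 + 40) = -88*36 = -3168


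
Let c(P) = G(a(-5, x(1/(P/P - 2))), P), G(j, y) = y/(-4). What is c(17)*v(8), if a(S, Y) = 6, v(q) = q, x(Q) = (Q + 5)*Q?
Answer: -34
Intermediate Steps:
x(Q) = Q*(5 + Q) (x(Q) = (5 + Q)*Q = Q*(5 + Q))
G(j, y) = -y/4 (G(j, y) = y*(-¼) = -y/4)
c(P) = -P/4
c(17)*v(8) = -¼*17*8 = -17/4*8 = -34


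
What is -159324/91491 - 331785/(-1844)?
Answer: 10020515993/56236468 ≈ 178.19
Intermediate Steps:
-159324/91491 - 331785/(-1844) = -159324*1/91491 - 331785*(-1/1844) = -53108/30497 + 331785/1844 = 10020515993/56236468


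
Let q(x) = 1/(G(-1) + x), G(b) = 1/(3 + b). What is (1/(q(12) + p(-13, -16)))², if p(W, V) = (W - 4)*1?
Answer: 625/178929 ≈ 0.0034930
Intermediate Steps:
p(W, V) = -4 + W (p(W, V) = (-4 + W)*1 = -4 + W)
q(x) = 1/(½ + x) (q(x) = 1/(1/(3 - 1) + x) = 1/(1/2 + x) = 1/(½ + x))
(1/(q(12) + p(-13, -16)))² = (1/(2/(1 + 2*12) + (-4 - 13)))² = (1/(2/(1 + 24) - 17))² = (1/(2/25 - 17))² = (1/(-423/25))² = (-25/423)² = 625/178929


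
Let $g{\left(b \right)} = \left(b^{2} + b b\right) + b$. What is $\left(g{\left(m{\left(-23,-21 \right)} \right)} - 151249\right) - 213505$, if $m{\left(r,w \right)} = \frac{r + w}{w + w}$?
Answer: $- \frac{160855084}{441} \approx -3.6475 \cdot 10^{5}$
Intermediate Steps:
$m{\left(r,w \right)} = \frac{r + w}{2 w}$
$g{\left(b \right)} = b + 2 b^{2}$ ($g{\left(b \right)} = \left(b^{2} + b^{2}\right) + b = 2 b^{2} + b = b + 2 b^{2}$)
$\left(g{\left(m{\left(-23,-21 \right)} \right)} - 151249\right) - 213505 = \left(\frac{-23 - 21}{2 \left(-21\right)} \left(1 + 2 \frac{-23 - 21}{2 \left(-21\right)}\right) - 151249\right) - 213505 = \left(\frac{1}{2} \left(- \frac{1}{21}\right) \left(-44\right) \left(1 + 2 \cdot \frac{1}{2} \left(- \frac{1}{21}\right) \left(-44\right)\right) - 151249\right) - 213505 = \left(\frac{22 \left(1 + 2 \cdot \frac{22}{21}\right)}{21} - 151249\right) - 213505 = \left(\frac{22 \left(1 + \frac{44}{21}\right)}{21} - 151249\right) - 213505 = \left(\frac{22}{21} \cdot \frac{65}{21} - 151249\right) - 213505 = \left(\frac{1430}{441} - 151249\right) - 213505 = - \frac{66699379}{441} - 213505 = - \frac{160855084}{441}$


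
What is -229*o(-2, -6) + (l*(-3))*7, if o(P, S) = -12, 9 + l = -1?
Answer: 2958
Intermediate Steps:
l = -10 (l = -9 - 1 = -10)
-229*o(-2, -6) + (l*(-3))*7 = -229*(-12) - 10*(-3)*7 = 2748 + 30*7 = 2748 + 210 = 2958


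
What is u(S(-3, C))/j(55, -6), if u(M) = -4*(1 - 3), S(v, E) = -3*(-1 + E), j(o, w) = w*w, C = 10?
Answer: 2/9 ≈ 0.22222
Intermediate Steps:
j(o, w) = w**2
S(v, E) = 3 - 3*E
u(M) = 8 (u(M) = -4*(-2) = 8)
u(S(-3, C))/j(55, -6) = 8/((-6)**2) = 8/36 = 8*(1/36) = 2/9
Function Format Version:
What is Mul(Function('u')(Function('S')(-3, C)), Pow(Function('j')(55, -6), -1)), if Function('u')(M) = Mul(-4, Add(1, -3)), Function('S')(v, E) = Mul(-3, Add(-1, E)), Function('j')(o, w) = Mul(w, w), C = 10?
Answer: Rational(2, 9) ≈ 0.22222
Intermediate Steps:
Function('j')(o, w) = Pow(w, 2)
Function('S')(v, E) = Add(3, Mul(-3, E))
Function('u')(M) = 8 (Function('u')(M) = Mul(-4, -2) = 8)
Mul(Function('u')(Function('S')(-3, C)), Pow(Function('j')(55, -6), -1)) = Mul(8, Pow(Pow(-6, 2), -1)) = Mul(8, Pow(36, -1)) = Mul(8, Rational(1, 36)) = Rational(2, 9)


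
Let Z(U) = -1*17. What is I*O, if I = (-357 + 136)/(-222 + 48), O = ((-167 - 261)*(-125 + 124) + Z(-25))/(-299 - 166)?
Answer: -30277/26970 ≈ -1.1226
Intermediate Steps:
Z(U) = -17
O = -137/155 (O = ((-167 - 261)*(-125 + 124) - 17)/(-299 - 166) = (-428*(-1) - 17)/(-465) = (428 - 17)*(-1/465) = 411*(-1/465) = -137/155 ≈ -0.88387)
I = 221/174 (I = -221/(-174) = -221*(-1/174) = 221/174 ≈ 1.2701)
I*O = (221/174)*(-137/155) = -30277/26970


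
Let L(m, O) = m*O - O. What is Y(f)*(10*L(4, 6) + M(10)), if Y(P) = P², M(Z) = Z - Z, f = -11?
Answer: 21780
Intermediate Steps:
M(Z) = 0
L(m, O) = -O + O*m (L(m, O) = O*m - O = -O + O*m)
Y(f)*(10*L(4, 6) + M(10)) = (-11)²*(10*(6*(-1 + 4)) + 0) = 121*(10*(6*3) + 0) = 121*(10*18 + 0) = 121*(180 + 0) = 121*180 = 21780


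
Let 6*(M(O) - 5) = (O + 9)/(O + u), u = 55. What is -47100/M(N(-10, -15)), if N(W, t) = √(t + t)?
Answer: 282600*(-√30 + 55*I)/(-1659*I + 31*√30) ≈ -9366.3 + 25.602*I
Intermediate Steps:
N(W, t) = √2*√t (N(W, t) = √(2*t) = √2*√t)
M(O) = 5 + (9 + O)/(6*(55 + O)) (M(O) = 5 + ((O + 9)/(O + 55))/6 = 5 + ((9 + O)/(55 + O))/6 = 5 + (9 + O)/(6*(55 + O)))
-47100/M(N(-10, -15)) = -47100*6*(55 + √2*√(-15))/(1659 + 31*(√2*√(-15))) = -47100*6*(55 + √2*(I*√15))/(1659 + 31*(√2*(I*√15))) = -47100*6*(55 + I*√30)/(1659 + 31*(I*√30)) = -47100*6*(55 + I*√30)/(1659 + 31*I*√30) = -282600*(55 + I*√30)/(1659 + 31*I*√30)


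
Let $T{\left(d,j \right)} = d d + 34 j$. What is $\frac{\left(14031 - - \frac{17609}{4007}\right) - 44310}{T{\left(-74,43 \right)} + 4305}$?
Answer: $- \frac{121310344}{45050701} \approx -2.6928$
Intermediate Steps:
$T{\left(d,j \right)} = d^{2} + 34 j$
$\frac{\left(14031 - - \frac{17609}{4007}\right) - 44310}{T{\left(-74,43 \right)} + 4305} = \frac{\left(14031 - - \frac{17609}{4007}\right) - 44310}{\left(\left(-74\right)^{2} + 34 \cdot 43\right) + 4305} = \frac{\left(14031 - \left(-17609\right) \frac{1}{4007}\right) - 44310}{\left(5476 + 1462\right) + 4305} = \frac{\left(14031 - - \frac{17609}{4007}\right) - 44310}{6938 + 4305} = \frac{\left(14031 + \frac{17609}{4007}\right) - 44310}{11243} = \left(\frac{56239826}{4007} - 44310\right) \frac{1}{11243} = \left(- \frac{121310344}{4007}\right) \frac{1}{11243} = - \frac{121310344}{45050701}$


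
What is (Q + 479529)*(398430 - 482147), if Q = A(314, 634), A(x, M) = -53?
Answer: -40140292292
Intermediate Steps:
Q = -53
(Q + 479529)*(398430 - 482147) = (-53 + 479529)*(398430 - 482147) = 479476*(-83717) = -40140292292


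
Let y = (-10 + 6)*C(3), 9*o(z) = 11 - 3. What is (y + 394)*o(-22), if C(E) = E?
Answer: 3056/9 ≈ 339.56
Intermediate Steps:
o(z) = 8/9 (o(z) = (11 - 3)/9 = (⅑)*8 = 8/9)
y = -12 (y = (-10 + 6)*3 = -4*3 = -12)
(y + 394)*o(-22) = (-12 + 394)*(8/9) = 382*(8/9) = 3056/9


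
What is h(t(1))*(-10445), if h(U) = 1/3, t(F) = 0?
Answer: -10445/3 ≈ -3481.7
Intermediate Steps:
h(U) = ⅓
h(t(1))*(-10445) = (⅓)*(-10445) = -10445/3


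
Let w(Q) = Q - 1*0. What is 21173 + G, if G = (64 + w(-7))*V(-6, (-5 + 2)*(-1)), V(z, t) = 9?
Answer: 21686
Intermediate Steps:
w(Q) = Q (w(Q) = Q + 0 = Q)
G = 513 (G = (64 - 7)*9 = 57*9 = 513)
21173 + G = 21173 + 513 = 21686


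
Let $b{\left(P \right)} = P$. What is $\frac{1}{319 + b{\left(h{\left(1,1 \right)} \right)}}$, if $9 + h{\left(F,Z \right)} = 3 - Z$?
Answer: $\frac{1}{312} \approx 0.0032051$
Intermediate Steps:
$h{\left(F,Z \right)} = -6 - Z$ ($h{\left(F,Z \right)} = -9 - \left(-3 + Z\right) = -6 - Z$)
$\frac{1}{319 + b{\left(h{\left(1,1 \right)} \right)}} = \frac{1}{319 - 7} = \frac{1}{312}$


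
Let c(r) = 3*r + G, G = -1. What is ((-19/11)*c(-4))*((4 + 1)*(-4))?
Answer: -4940/11 ≈ -449.09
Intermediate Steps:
c(r) = -1 + 3*r (c(r) = 3*r - 1 = -1 + 3*r)
((-19/11)*c(-4))*((4 + 1)*(-4)) = ((-19/11)*(-1 + 3*(-4)))*((4 + 1)*(-4)) = ((-19*1/11)*(-1 - 12))*(5*(-4)) = -19/11*(-13)*(-20) = (247/11)*(-20) = -4940/11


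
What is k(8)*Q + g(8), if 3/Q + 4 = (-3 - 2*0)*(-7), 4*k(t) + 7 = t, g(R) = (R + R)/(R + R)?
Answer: 71/68 ≈ 1.0441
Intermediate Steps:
g(R) = 1 (g(R) = (2*R)/((2*R)) = (2*R)*(1/(2*R)) = 1)
k(t) = -7/4 + t/4
Q = 3/17 (Q = 3/(-4 + (-3 - 2*0)*(-7)) = 3/(-4 + (-3 + 0)*(-7)) = 3/(-4 - 3*(-7)) = 3/(-4 + 21) = 3/17 ≈ 0.17647)
k(8)*Q + g(8) = (-7/4 + (1/4)*8)*(3/17) + 1 = (-7/4 + 2)*(3/17) + 1 = (1/4)*(3/17) + 1 = 3/68 + 1 = 71/68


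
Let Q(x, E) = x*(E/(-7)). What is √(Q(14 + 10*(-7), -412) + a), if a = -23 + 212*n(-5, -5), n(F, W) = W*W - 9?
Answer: √73 ≈ 8.5440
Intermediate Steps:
n(F, W) = -9 + W² (n(F, W) = W² - 9 = -9 + W²)
Q(x, E) = -E*x/7 (Q(x, E) = x*(E*(-⅐)) = x*(-E/7) = -E*x/7)
a = 3369 (a = -23 + 212*(-9 + (-5)²) = -23 + 212*(-9 + 25) = -23 + 212*16 = -23 + 3392 = 3369)
√(Q(14 + 10*(-7), -412) + a) = √(-⅐*(-412)*(14 + 10*(-7)) + 3369) = √(-⅐*(-412)*(14 - 70) + 3369) = √(-⅐*(-412)*(-56) + 3369) = √(-3296 + 3369) = √73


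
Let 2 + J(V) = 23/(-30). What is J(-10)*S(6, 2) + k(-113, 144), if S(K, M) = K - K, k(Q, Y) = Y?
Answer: 144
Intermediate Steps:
S(K, M) = 0
J(V) = -83/30 (J(V) = -2 + 23/(-30) = -2 + 23*(-1/30) = -2 - 23/30 = -83/30)
J(-10)*S(6, 2) + k(-113, 144) = -83/30*0 + 144 = 0 + 144 = 144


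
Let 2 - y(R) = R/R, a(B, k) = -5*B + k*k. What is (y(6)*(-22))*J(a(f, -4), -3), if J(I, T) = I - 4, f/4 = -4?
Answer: -2024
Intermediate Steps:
f = -16 (f = 4*(-4) = -16)
a(B, k) = k² - 5*B (a(B, k) = -5*B + k² = k² - 5*B)
J(I, T) = -4 + I
y(R) = 1 (y(R) = 2 - R/R = 2 - 1*1 = 2 - 1 = 1)
(y(6)*(-22))*J(a(f, -4), -3) = (1*(-22))*(-4 + ((-4)² - 5*(-16))) = -22*(-4 + (16 + 80)) = -22*(-4 + 96) = -22*92 = -2024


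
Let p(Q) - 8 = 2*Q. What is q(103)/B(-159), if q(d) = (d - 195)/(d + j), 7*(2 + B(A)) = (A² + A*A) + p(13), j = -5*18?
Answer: -46/46969 ≈ -0.00097937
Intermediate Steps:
p(Q) = 8 + 2*Q
j = -90
B(A) = 20/7 + 2*A²/7 (B(A) = -2 + ((A² + A*A) + (8 + 2*13))/7 = -2 + ((A² + A²) + (8 + 26))/7 = -2 + (2*A² + 34)/7 = -2 + (34 + 2*A²)/7 = -2 + (34/7 + 2*A²/7) = 20/7 + 2*A²/7)
q(d) = (-195 + d)/(-90 + d) (q(d) = (d - 195)/(d - 90) = (-195 + d)/(-90 + d))
q(103)/B(-159) = ((-195 + 103)/(-90 + 103))/(20/7 + (2/7)*(-159)²) = (-92/13)/(20/7 + (2/7)*25281) = ((1/13)*(-92))/(20/7 + 50562/7) = -92/13/7226 = -92/13*1/7226 = -46/46969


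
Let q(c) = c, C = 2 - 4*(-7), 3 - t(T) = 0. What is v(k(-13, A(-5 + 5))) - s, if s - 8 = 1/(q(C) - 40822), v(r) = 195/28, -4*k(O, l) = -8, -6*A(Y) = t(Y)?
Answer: -295735/285544 ≈ -1.0357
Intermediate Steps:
t(T) = 3 (t(T) = 3 - 1*0 = 3 + 0 = 3)
C = 30 (C = 2 + 28 = 30)
A(Y) = -½ (A(Y) = -⅙*3 = -½)
k(O, l) = 2 (k(O, l) = -¼*(-8) = 2)
v(r) = 195/28 (v(r) = 195*(1/28) = 195/28)
s = 326335/40792 (s = 8 + 1/(30 - 40822) = 8 + 1/(-40792) = 8 - 1/40792 = 326335/40792 ≈ 8.0000)
v(k(-13, A(-5 + 5))) - s = 195/28 - 1*326335/40792 = 195/28 - 326335/40792 = -295735/285544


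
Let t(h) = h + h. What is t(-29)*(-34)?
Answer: 1972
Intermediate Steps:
t(h) = 2*h
t(-29)*(-34) = (2*(-29))*(-34) = -58*(-34) = 1972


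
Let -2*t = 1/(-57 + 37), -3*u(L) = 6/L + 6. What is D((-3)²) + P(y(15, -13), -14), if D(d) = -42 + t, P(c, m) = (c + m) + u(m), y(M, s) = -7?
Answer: -18153/280 ≈ -64.832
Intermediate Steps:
u(L) = -2 - 2/L (u(L) = -(6/L + 6)/3 = -(6 + 6/L)/3 = -2 - 2/L)
t = 1/40 (t = -1/(2*(-57 + 37)) = -½/(-20) = -½*(-1/20) = 1/40 ≈ 0.025000)
P(c, m) = -2 + c + m - 2/m (P(c, m) = (c + m) + (-2 - 2/m) = -2 + c + m - 2/m)
D(d) = -1679/40 (D(d) = -42 + 1/40 = -1679/40)
D((-3)²) + P(y(15, -13), -14) = -1679/40 + (-2 - 7 - 14 - 2/(-14)) = -1679/40 + (-2 - 7 - 14 - 2*(-1/14)) = -1679/40 + (-2 - 7 - 14 + ⅐) = -1679/40 - 160/7 = -18153/280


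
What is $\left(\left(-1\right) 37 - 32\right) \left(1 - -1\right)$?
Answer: $-138$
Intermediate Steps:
$\left(\left(-1\right) 37 - 32\right) \left(1 - -1\right) = \left(-37 - 32\right) \left(1 + 1\right) = \left(-69\right) 2 = -138$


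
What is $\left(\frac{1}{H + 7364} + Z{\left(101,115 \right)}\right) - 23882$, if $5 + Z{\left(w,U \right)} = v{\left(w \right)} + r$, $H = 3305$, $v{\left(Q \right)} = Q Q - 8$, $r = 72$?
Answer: $- \frac{145333117}{10669} \approx -13622.0$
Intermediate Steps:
$v{\left(Q \right)} = -8 + Q^{2}$ ($v{\left(Q \right)} = Q^{2} - 8 = -8 + Q^{2}$)
$Z{\left(w,U \right)} = 59 + w^{2}$ ($Z{\left(w,U \right)} = -5 + \left(\left(-8 + w^{2}\right) + 72\right) = -5 + \left(64 + w^{2}\right) = 59 + w^{2}$)
$\left(\frac{1}{H + 7364} + Z{\left(101,115 \right)}\right) - 23882 = \left(\frac{1}{3305 + 7364} + \left(59 + 101^{2}\right)\right) - 23882 = \left(\frac{1}{10669} + \left(59 + 10201\right)\right) - 23882 = \left(\frac{1}{10669} + 10260\right) - 23882 = \frac{109463941}{10669} - 23882 = - \frac{145333117}{10669}$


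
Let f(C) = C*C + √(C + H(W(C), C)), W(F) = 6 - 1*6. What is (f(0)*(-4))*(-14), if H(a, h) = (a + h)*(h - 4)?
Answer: 0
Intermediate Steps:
W(F) = 0 (W(F) = 6 - 6 = 0)
H(a, h) = (-4 + h)*(a + h) (H(a, h) = (a + h)*(-4 + h) = (-4 + h)*(a + h))
f(C) = C² + √(C² - 3*C) (f(C) = C*C + √(C + (C² - 4*0 - 4*C + 0*C)) = C² + √(C + (C² + 0 - 4*C + 0)) = C² + √(C + (C² - 4*C)) = C² + √(C² - 3*C))
(f(0)*(-4))*(-14) = ((0² + √(0*(-3 + 0)))*(-4))*(-14) = ((0 + √(0*(-3)))*(-4))*(-14) = ((0 + √0)*(-4))*(-14) = ((0 + 0)*(-4))*(-14) = (0*(-4))*(-14) = 0*(-14) = 0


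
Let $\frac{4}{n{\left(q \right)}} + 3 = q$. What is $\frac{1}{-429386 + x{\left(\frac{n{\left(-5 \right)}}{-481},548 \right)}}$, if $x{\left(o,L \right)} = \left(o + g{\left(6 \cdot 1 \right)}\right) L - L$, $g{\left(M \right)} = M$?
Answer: $- \frac{481}{205216452} \approx -2.3439 \cdot 10^{-6}$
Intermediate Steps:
$n{\left(q \right)} = \frac{4}{-3 + q}$
$x{\left(o,L \right)} = - L + L \left(6 + o\right)$ ($x{\left(o,L \right)} = \left(o + 6 \cdot 1\right) L - L = \left(o + 6\right) L - L = \left(6 + o\right) L - L = L \left(6 + o\right) - L = - L + L \left(6 + o\right)$)
$\frac{1}{-429386 + x{\left(\frac{n{\left(-5 \right)}}{-481},548 \right)}} = \frac{1}{-429386 + 548 \left(5 + \frac{4 \frac{1}{-3 - 5}}{-481}\right)} = \frac{1}{-429386 + 548 \left(5 + \frac{4}{-8} \left(- \frac{1}{481}\right)\right)} = \frac{1}{-429386 + 548 \left(5 + 4 \left(- \frac{1}{8}\right) \left(- \frac{1}{481}\right)\right)} = \frac{1}{-429386 + 548 \left(5 - - \frac{1}{962}\right)} = \frac{1}{-429386 + 548 \left(5 + \frac{1}{962}\right)} = \frac{1}{-429386 + 548 \cdot \frac{4811}{962}} = \frac{1}{-429386 + \frac{1318214}{481}} = \frac{1}{- \frac{205216452}{481}} = - \frac{481}{205216452}$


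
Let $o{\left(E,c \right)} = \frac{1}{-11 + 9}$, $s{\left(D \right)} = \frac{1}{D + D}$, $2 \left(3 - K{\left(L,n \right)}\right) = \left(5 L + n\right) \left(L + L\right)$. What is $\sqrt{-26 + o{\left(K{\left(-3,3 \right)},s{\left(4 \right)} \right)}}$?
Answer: $\frac{i \sqrt{106}}{2} \approx 5.1478 i$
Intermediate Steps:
$K{\left(L,n \right)} = 3 - L \left(n + 5 L\right)$ ($K{\left(L,n \right)} = 3 - \frac{\left(5 L + n\right) \left(L + L\right)}{2} = 3 - \frac{\left(n + 5 L\right) 2 L}{2} = 3 - \frac{2 L \left(n + 5 L\right)}{2} = 3 - L \left(n + 5 L\right)$)
$s{\left(D \right)} = \frac{1}{2 D}$
$o{\left(E,c \right)} = - \frac{1}{2}$ ($o{\left(E,c \right)} = \frac{1}{-2} = - \frac{1}{2}$)
$\sqrt{-26 + o{\left(K{\left(-3,3 \right)},s{\left(4 \right)} \right)}} = \sqrt{-26 - \frac{1}{2}} = \sqrt{- \frac{53}{2}} = \frac{i \sqrt{106}}{2}$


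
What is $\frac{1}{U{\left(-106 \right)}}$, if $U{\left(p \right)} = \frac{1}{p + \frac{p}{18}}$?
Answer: $- \frac{1007}{9} \approx -111.89$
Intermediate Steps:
$U{\left(p \right)} = \frac{18}{19 p}$ ($U{\left(p \right)} = \frac{1}{p + p \frac{1}{18}} = \frac{1}{p + \frac{p}{18}} = \frac{1}{\frac{19}{18} p} = \frac{18}{19 p}$)
$\frac{1}{U{\left(-106 \right)}} = \frac{1}{\frac{18}{19} \frac{1}{-106}} = \frac{1}{\frac{18}{19} \left(- \frac{1}{106}\right)} = \frac{1}{- \frac{9}{1007}} = - \frac{1007}{9}$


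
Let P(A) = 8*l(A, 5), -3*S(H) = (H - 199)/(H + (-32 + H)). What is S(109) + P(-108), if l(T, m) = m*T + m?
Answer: -132675/31 ≈ -4279.8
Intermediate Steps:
S(H) = -(-199 + H)/(3*(-32 + 2*H)) (S(H) = -(H - 199)/(3*(H + (-32 + H))) = -(-199 + H)/(3*(-32 + 2*H)))
l(T, m) = m + T*m (l(T, m) = T*m + m = m + T*m)
P(A) = 40 + 40*A (P(A) = 8*(5*(1 + A)) = 8*(5 + 5*A) = 40 + 40*A)
S(109) + P(-108) = (199 - 1*109)/(6*(-16 + 109)) + (40 + 40*(-108)) = (1/6)*(199 - 109)/93 + (40 - 4320) = (1/6)*(1/93)*90 - 4280 = 5/31 - 4280 = -132675/31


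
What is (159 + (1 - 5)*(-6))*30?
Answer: 5490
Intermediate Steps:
(159 + (1 - 5)*(-6))*30 = (159 - 4*(-6))*30 = (159 + 24)*30 = 183*30 = 5490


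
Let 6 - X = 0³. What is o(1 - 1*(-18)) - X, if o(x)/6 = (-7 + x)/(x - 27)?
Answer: -15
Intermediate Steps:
o(x) = 6*(-7 + x)/(-27 + x) (o(x) = 6*((-7 + x)/(x - 27)) = 6*((-7 + x)/(-27 + x)) = 6*(-7 + x)/(-27 + x))
X = 6 (X = 6 - 1*0³ = 6 - 1*0 = 6 + 0 = 6)
o(1 - 1*(-18)) - X = 6*(-7 + (1 - 1*(-18)))/(-27 + (1 - 1*(-18))) - 1*6 = 6*(-7 + (1 + 18))/(-27 + (1 + 18)) - 6 = 6*(-7 + 19)/(-27 + 19) - 6 = 6*12/(-8) - 6 = 6*(-⅛)*12 - 6 = -9 - 6 = -15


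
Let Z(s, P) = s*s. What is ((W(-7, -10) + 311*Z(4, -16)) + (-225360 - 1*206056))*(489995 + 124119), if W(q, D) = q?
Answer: -261887072958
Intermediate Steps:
Z(s, P) = s**2
((W(-7, -10) + 311*Z(4, -16)) + (-225360 - 1*206056))*(489995 + 124119) = ((-7 + 311*4**2) + (-225360 - 1*206056))*(489995 + 124119) = ((-7 + 311*16) + (-225360 - 206056))*614114 = ((-7 + 4976) - 431416)*614114 = (4969 - 431416)*614114 = -426447*614114 = -261887072958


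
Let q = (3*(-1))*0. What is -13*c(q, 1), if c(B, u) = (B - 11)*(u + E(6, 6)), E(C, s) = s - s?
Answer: 143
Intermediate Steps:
q = 0 (q = -3*0 = 0)
E(C, s) = 0
c(B, u) = u*(-11 + B) (c(B, u) = (B - 11)*(u + 0) = (-11 + B)*u = u*(-11 + B))
-13*c(q, 1) = -13*(-11 + 0) = -13*(-11) = 143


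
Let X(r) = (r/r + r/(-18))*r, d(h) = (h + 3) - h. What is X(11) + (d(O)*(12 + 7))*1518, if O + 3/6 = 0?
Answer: 1557545/18 ≈ 86530.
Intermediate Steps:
O = -1/2 (O = -1/2 + 0 = -1/2 ≈ -0.50000)
d(h) = 3 (d(h) = (3 + h) - h = 3)
X(r) = r*(1 - r/18) (X(r) = (1 + r*(-1/18))*r = (1 - r/18)*r = r*(1 - r/18))
X(11) + (d(O)*(12 + 7))*1518 = (1/18)*11*(18 - 1*11) + (3*(12 + 7))*1518 = (1/18)*11*(18 - 11) + (3*19)*1518 = (1/18)*11*7 + 57*1518 = 77/18 + 86526 = 1557545/18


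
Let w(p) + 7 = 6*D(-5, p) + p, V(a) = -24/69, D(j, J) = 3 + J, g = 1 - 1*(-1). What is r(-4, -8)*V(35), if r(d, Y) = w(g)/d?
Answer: 50/23 ≈ 2.1739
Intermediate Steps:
g = 2 (g = 1 + 1 = 2)
V(a) = -8/23 (V(a) = -24*1/69 = -8/23)
w(p) = 11 + 7*p (w(p) = -7 + (6*(3 + p) + p) = -7 + ((18 + 6*p) + p) = -7 + (18 + 7*p) = 11 + 7*p)
r(d, Y) = 25/d (r(d, Y) = (11 + 7*2)/d = (11 + 14)/d = 25/d)
r(-4, -8)*V(35) = (25/(-4))*(-8/23) = (25*(-¼))*(-8/23) = -25/4*(-8/23) = 50/23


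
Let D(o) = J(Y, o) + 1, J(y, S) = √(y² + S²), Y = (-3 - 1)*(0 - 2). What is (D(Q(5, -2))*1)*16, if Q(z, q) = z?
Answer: 16 + 16*√89 ≈ 166.94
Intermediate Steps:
Y = 8 (Y = -4*(-2) = 8)
J(y, S) = √(S² + y²)
D(o) = 1 + √(64 + o²) (D(o) = √(o² + 8²) + 1 = √(o² + 64) + 1 = √(64 + o²) + 1 = 1 + √(64 + o²))
(D(Q(5, -2))*1)*16 = ((1 + √(64 + 5²))*1)*16 = ((1 + √(64 + 25))*1)*16 = ((1 + √89)*1)*16 = (1 + √89)*16 = 16 + 16*√89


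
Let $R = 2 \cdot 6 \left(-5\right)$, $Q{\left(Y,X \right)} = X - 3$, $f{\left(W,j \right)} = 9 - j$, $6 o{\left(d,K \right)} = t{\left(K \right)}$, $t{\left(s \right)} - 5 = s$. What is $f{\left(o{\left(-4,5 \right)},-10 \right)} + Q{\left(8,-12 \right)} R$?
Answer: $919$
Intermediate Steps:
$t{\left(s \right)} = 5 + s$
$o{\left(d,K \right)} = \frac{5}{6} + \frac{K}{6}$ ($o{\left(d,K \right)} = \frac{5 + K}{6} = \frac{5}{6} + \frac{K}{6}$)
$Q{\left(Y,X \right)} = -3 + X$
$R = -60$ ($R = 12 \left(-5\right) = -60$)
$f{\left(o{\left(-4,5 \right)},-10 \right)} + Q{\left(8,-12 \right)} R = \left(9 - -10\right) + \left(-3 - 12\right) \left(-60\right) = \left(9 + 10\right) - -900 = 19 + 900 = 919$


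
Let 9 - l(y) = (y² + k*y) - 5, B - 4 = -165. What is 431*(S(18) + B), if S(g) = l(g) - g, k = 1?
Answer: -218517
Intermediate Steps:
B = -161 (B = 4 - 165 = -161)
l(y) = 14 - y - y² (l(y) = 9 - ((y² + 1*y) - 5) = 9 - ((y² + y) - 5) = 9 - ((y + y²) - 5) = 9 - (-5 + y + y²) = 9 + (5 - y - y²) = 14 - y - y²)
S(g) = 14 - g² - 2*g (S(g) = (14 - g - g²) - g = 14 - g² - 2*g)
431*(S(18) + B) = 431*((14 - 1*18² - 2*18) - 161) = 431*((14 - 1*324 - 36) - 161) = 431*((14 - 324 - 36) - 161) = 431*(-346 - 161) = 431*(-507) = -218517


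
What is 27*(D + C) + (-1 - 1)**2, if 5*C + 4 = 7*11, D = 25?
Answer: 5366/5 ≈ 1073.2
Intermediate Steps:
C = 73/5 (C = -4/5 + (7*11)/5 = -4/5 + (1/5)*77 = -4/5 + 77/5 = 73/5 ≈ 14.600)
27*(D + C) + (-1 - 1)**2 = 27*(25 + 73/5) + (-1 - 1)**2 = 27*(198/5) + (-2)**2 = 5346/5 + 4 = 5366/5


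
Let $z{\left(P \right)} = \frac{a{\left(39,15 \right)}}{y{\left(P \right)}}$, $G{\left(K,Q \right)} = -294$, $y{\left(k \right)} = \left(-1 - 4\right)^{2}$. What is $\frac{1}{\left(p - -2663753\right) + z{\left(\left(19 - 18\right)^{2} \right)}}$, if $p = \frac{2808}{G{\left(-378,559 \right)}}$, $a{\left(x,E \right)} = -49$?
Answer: $\frac{1225}{3263083324} \approx 3.7541 \cdot 10^{-7}$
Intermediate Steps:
$y{\left(k \right)} = 25$ ($y{\left(k \right)} = \left(-5\right)^{2} = 25$)
$z{\left(P \right)} = - \frac{49}{25}$
$p = - \frac{468}{49}$ ($p = \frac{2808}{-294} = 2808 \left(- \frac{1}{294}\right) = - \frac{468}{49} \approx -9.551$)
$\frac{1}{\left(p - -2663753\right) + z{\left(\left(19 - 18\right)^{2} \right)}} = \frac{1}{\left(- \frac{468}{49} - -2663753\right) - \frac{49}{25}} = \frac{1}{\left(- \frac{468}{49} + 2663753\right) - \frac{49}{25}} = \frac{1}{\frac{130523429}{49} - \frac{49}{25}} = \frac{1}{\frac{3263083324}{1225}} = \frac{1225}{3263083324}$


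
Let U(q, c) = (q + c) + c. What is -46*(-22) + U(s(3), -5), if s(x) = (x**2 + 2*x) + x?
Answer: 1020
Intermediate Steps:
s(x) = x**2 + 3*x
U(q, c) = q + 2*c (U(q, c) = (c + q) + c = q + 2*c)
-46*(-22) + U(s(3), -5) = -46*(-22) + (3*(3 + 3) + 2*(-5)) = 1012 + (3*6 - 10) = 1012 + (18 - 10) = 1012 + 8 = 1020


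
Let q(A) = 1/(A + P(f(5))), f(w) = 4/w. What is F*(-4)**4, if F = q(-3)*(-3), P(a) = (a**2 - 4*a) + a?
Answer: 19200/119 ≈ 161.34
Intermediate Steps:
P(a) = a**2 - 3*a
q(A) = 1/(-44/25 + A) (q(A) = 1/(A + (4/5)*(-3 + 4/5)) = 1/(A + (4*(1/5))*(-3 + 4*(1/5))) = 1/(A + 4*(-3 + 4/5)/5) = 1/(A + (4/5)*(-11/5)) = 1/(A - 44/25) = 1/(-44/25 + A))
F = 75/119 (F = (25/(-44 + 25*(-3)))*(-3) = (25/(-44 - 75))*(-3) = (25/(-119))*(-3) = (25*(-1/119))*(-3) = -25/119*(-3) = 75/119 ≈ 0.63025)
F*(-4)**4 = (75/119)*(-4)**4 = (75/119)*256 = 19200/119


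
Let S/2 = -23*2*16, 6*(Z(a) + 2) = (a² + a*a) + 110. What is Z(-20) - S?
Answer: 4865/3 ≈ 1621.7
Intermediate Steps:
Z(a) = 49/3 + a²/3 (Z(a) = -2 + ((a² + a*a) + 110)/6 = -2 + ((a² + a²) + 110)/6 = -2 + (2*a² + 110)/6 = -2 + (110 + 2*a²)/6 = -2 + (55/3 + a²/3) = 49/3 + a²/3)
S = -1472 (S = 2*(-23*2*16) = 2*(-46*16) = 2*(-736) = -1472)
Z(-20) - S = (49/3 + (⅓)*(-20)²) - 1*(-1472) = (49/3 + (⅓)*400) + 1472 = (49/3 + 400/3) + 1472 = 449/3 + 1472 = 4865/3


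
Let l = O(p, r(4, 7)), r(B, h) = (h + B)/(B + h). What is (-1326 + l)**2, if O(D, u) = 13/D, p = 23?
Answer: 929335225/529 ≈ 1.7568e+6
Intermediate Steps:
r(B, h) = 1 (r(B, h) = (B + h)/(B + h) = 1)
l = 13/23 ≈ 0.56522
(-1326 + l)**2 = (-1326 + 13/23)**2 = (-30485/23)**2 = 929335225/529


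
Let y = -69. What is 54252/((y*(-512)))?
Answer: 4521/2944 ≈ 1.5357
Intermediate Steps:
54252/((y*(-512))) = 54252/((-69*(-512))) = 54252/35328 = 54252*(1/35328) = 4521/2944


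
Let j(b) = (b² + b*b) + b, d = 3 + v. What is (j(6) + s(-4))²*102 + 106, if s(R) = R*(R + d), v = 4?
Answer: 444418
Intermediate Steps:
d = 7 (d = 3 + 4 = 7)
s(R) = R*(7 + R) (s(R) = R*(R + 7) = R*(7 + R))
j(b) = b + 2*b² (j(b) = (b² + b²) + b = 2*b² + b = b + 2*b²)
(j(6) + s(-4))²*102 + 106 = (6*(1 + 2*6) - 4*(7 - 4))²*102 + 106 = (6*(1 + 12) - 4*3)²*102 + 106 = (6*13 - 12)²*102 + 106 = (78 - 12)²*102 + 106 = 66²*102 + 106 = 4356*102 + 106 = 444312 + 106 = 444418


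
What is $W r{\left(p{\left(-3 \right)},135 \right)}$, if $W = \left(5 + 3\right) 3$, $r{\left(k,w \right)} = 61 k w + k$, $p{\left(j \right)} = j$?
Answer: $-592992$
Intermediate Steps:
$r{\left(k,w \right)} = k + 61 k w$ ($r{\left(k,w \right)} = 61 k w + k = k + 61 k w$)
$W = 24$ ($W = 8 \cdot 3 = 24$)
$W r{\left(p{\left(-3 \right)},135 \right)} = 24 \left(- 3 \left(1 + 61 \cdot 135\right)\right) = 24 \left(- 3 \left(1 + 8235\right)\right) = 24 \left(\left(-3\right) 8236\right) = 24 \left(-24708\right) = -592992$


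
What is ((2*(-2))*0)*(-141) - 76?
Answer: -76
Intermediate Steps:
((2*(-2))*0)*(-141) - 76 = -4*0*(-141) - 76 = 0*(-141) - 76 = 0 - 76 = -76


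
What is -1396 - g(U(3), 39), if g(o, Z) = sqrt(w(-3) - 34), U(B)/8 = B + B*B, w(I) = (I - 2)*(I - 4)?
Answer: -1397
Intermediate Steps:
w(I) = (-4 + I)*(-2 + I) (w(I) = (-2 + I)*(-4 + I) = (-4 + I)*(-2 + I))
U(B) = 8*B + 8*B**2 (U(B) = 8*(B + B*B) = 8*(B + B**2) = 8*B + 8*B**2)
g(o, Z) = 1 (g(o, Z) = sqrt((8 + (-3)**2 - 6*(-3)) - 34) = sqrt((8 + 9 + 18) - 34) = sqrt(35 - 34) = sqrt(1) = 1)
-1396 - g(U(3), 39) = -1396 - 1*1 = -1396 - 1 = -1397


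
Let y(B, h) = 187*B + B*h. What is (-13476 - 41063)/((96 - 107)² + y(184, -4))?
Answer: -54539/33793 ≈ -1.6139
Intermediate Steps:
(-13476 - 41063)/((96 - 107)² + y(184, -4)) = (-13476 - 41063)/((96 - 107)² + 184*(187 - 4)) = -54539/((-11)² + 184*183) = -54539/(121 + 33672) = -54539/33793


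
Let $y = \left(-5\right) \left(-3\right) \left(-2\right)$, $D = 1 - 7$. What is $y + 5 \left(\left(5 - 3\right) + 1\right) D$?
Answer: $-120$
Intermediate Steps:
$D = -6$
$y = -30$ ($y = 15 \left(-2\right) = -30$)
$y + 5 \left(\left(5 - 3\right) + 1\right) D = -30 + 5 \left(\left(5 - 3\right) + 1\right) \left(-6\right) = -30 + 5 \left(2 + 1\right) \left(-6\right) = -30 + 5 \cdot 3 \left(-6\right) = -30 + 15 \left(-6\right) = -30 - 90 = -120$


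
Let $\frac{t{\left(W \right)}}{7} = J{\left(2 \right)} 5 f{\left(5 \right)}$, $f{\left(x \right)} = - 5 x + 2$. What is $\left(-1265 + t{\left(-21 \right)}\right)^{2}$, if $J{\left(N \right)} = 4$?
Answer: $20115225$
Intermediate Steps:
$f{\left(x \right)} = 2 - 5 x$
$t{\left(W \right)} = -3220$ ($t{\left(W \right)} = 7 \cdot 4 \cdot 5 \left(2 - 25\right) = 7 \cdot 20 \left(2 - 25\right) = 7 \cdot 20 \left(-23\right) = 7 \left(-460\right) = -3220$)
$\left(-1265 + t{\left(-21 \right)}\right)^{2} = \left(-1265 - 3220\right)^{2} = \left(-4485\right)^{2} = 20115225$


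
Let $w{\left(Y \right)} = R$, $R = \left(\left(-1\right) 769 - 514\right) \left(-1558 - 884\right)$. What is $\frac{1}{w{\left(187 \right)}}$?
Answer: $\frac{1}{3133086} \approx 3.1917 \cdot 10^{-7}$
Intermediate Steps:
$R = 3133086$ ($R = \left(-769 - 514\right) \left(-2442\right) = \left(-1283\right) \left(-2442\right) = 3133086$)
$w{\left(Y \right)} = 3133086$
$\frac{1}{w{\left(187 \right)}} = \frac{1}{3133086}$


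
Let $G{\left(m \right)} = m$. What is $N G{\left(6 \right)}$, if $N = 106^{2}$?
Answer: $67416$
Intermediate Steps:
$N = 11236$
$N G{\left(6 \right)} = 11236 \cdot 6 = 67416$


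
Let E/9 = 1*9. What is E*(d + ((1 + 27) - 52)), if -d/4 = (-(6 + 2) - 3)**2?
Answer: -41148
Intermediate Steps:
E = 81 (E = 9*(1*9) = 9*9 = 81)
d = -484 (d = -4*(-(6 + 2) - 3)**2 = -4*(-1*8 - 3)**2 = -4*(-8 - 3)**2 = -4*(-11)**2 = -4*121 = -484)
E*(d + ((1 + 27) - 52)) = 81*(-484 + ((1 + 27) - 52)) = 81*(-484 + (28 - 52)) = 81*(-484 - 24) = 81*(-508) = -41148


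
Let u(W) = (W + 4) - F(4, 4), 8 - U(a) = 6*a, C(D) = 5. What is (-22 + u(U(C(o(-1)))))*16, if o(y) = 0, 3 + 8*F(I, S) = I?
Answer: -642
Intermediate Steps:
F(I, S) = -3/8 + I/8
U(a) = 8 - 6*a
u(W) = 31/8 + W (u(W) = (W + 4) - (-3/8 + (⅛)*4) = (4 + W) - (-3/8 + ½) = (4 + W) - 1*⅛ = (4 + W) - ⅛ = 31/8 + W)
(-22 + u(U(C(o(-1)))))*16 = (-22 + (31/8 + (8 - 6*5)))*16 = (-22 + (31/8 + (8 - 30)))*16 = (-22 + (31/8 - 22))*16 = (-22 - 145/8)*16 = -321/8*16 = -642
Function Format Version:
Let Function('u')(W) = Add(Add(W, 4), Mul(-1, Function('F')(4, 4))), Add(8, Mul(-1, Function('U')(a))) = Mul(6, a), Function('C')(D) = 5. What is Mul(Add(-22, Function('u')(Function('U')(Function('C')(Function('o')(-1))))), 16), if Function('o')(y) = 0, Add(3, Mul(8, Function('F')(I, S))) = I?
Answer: -642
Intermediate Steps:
Function('F')(I, S) = Add(Rational(-3, 8), Mul(Rational(1, 8), I))
Function('U')(a) = Add(8, Mul(-6, a)) (Function('U')(a) = Add(8, Mul(-1, Mul(6, a))) = Add(8, Mul(-6, a)))
Function('u')(W) = Add(Rational(31, 8), W) (Function('u')(W) = Add(Add(W, 4), Mul(-1, Add(Rational(-3, 8), Mul(Rational(1, 8), 4)))) = Add(Add(4, W), Mul(-1, Add(Rational(-3, 8), Rational(1, 2)))) = Add(Add(4, W), Mul(-1, Rational(1, 8))) = Add(Add(4, W), Rational(-1, 8)) = Add(Rational(31, 8), W))
Mul(Add(-22, Function('u')(Function('U')(Function('C')(Function('o')(-1))))), 16) = Mul(Add(-22, Add(Rational(31, 8), Add(8, Mul(-6, 5)))), 16) = Mul(Add(-22, Add(Rational(31, 8), Add(8, -30))), 16) = Mul(Add(-22, Add(Rational(31, 8), -22)), 16) = Mul(Add(-22, Rational(-145, 8)), 16) = Mul(Rational(-321, 8), 16) = -642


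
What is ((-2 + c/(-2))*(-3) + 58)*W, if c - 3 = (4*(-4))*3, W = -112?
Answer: 392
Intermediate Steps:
c = -45 (c = 3 + (4*(-4))*3 = 3 - 16*3 = 3 - 48 = -45)
((-2 + c/(-2))*(-3) + 58)*W = ((-2 - 45/(-2))*(-3) + 58)*(-112) = ((-2 - 45*(-½))*(-3) + 58)*(-112) = ((-2 + 45/2)*(-3) + 58)*(-112) = ((41/2)*(-3) + 58)*(-112) = (-123/2 + 58)*(-112) = -7/2*(-112) = 392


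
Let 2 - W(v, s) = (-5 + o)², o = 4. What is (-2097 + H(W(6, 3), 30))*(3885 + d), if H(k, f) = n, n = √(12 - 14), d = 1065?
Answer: -10380150 + 4950*I*√2 ≈ -1.038e+7 + 7000.4*I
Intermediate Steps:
W(v, s) = 1 (W(v, s) = 2 - (-5 + 4)² = 2 - 1*(-1)² = 2 - 1*1 = 2 - 1 = 1)
n = I*√2 (n = √(-2) = I*√2 ≈ 1.4142*I)
H(k, f) = I*√2
(-2097 + H(W(6, 3), 30))*(3885 + d) = (-2097 + I*√2)*(3885 + 1065) = (-2097 + I*√2)*4950 = -10380150 + 4950*I*√2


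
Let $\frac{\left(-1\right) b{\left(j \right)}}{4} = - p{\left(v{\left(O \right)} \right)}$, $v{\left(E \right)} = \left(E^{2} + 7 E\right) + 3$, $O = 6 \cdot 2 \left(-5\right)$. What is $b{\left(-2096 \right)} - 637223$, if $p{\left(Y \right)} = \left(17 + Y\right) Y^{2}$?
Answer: $129682421977$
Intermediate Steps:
$O = -60$ ($O = 12 \left(-5\right) = -60$)
$v{\left(E \right)} = 3 + E^{2} + 7 E$
$p{\left(Y \right)} = Y^{2} \left(17 + Y\right)$
$b{\left(j \right)} = 129683059200$ ($b{\left(j \right)} = - 4 \left(- \left(3 + \left(-60\right)^{2} + 7 \left(-60\right)\right)^{2} \left(17 + \left(3 + \left(-60\right)^{2} + 7 \left(-60\right)\right)\right)\right) = - 4 \left(- \left(3 + 3600 - 420\right)^{2} \left(17 + \left(3 + 3600 - 420\right)\right)\right) = - 4 \left(- 3183^{2} \left(17 + 3183\right)\right) = - 4 \left(- 10131489 \cdot 3200\right) = - 4 \left(\left(-1\right) 32420764800\right) = \left(-4\right) \left(-32420764800\right) = 129683059200$)
$b{\left(-2096 \right)} - 637223 = 129683059200 - 637223 = 129682421977$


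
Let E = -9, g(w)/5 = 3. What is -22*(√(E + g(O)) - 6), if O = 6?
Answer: 132 - 22*√6 ≈ 78.111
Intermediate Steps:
g(w) = 15 (g(w) = 5*3 = 15)
-22*(√(E + g(O)) - 6) = -22*(√(-9 + 15) - 6) = -22*(√6 - 6) = -22*(-6 + √6) = 132 - 22*√6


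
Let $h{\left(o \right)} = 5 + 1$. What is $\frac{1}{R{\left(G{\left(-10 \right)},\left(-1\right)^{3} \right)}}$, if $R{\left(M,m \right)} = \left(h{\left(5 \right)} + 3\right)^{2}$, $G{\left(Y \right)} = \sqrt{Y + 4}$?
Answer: $\frac{1}{81} \approx 0.012346$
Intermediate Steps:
$h{\left(o \right)} = 6$
$G{\left(Y \right)} = \sqrt{4 + Y}$
$R{\left(M,m \right)} = 81$ ($R{\left(M,m \right)} = \left(6 + 3\right)^{2} = 9^{2} = 81$)
$\frac{1}{R{\left(G{\left(-10 \right)},\left(-1\right)^{3} \right)}} = \frac{1}{81}$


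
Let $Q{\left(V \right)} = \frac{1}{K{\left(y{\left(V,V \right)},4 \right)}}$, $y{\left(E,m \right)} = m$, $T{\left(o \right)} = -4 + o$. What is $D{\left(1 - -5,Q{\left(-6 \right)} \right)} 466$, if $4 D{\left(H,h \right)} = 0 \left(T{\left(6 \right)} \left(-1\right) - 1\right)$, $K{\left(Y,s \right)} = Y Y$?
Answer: $0$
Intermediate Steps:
$K{\left(Y,s \right)} = Y^{2}$
$Q{\left(V \right)} = \frac{1}{V^{2}}$
$D{\left(H,h \right)} = 0$ ($D{\left(H,h \right)} = \frac{0 \left(\left(-4 + 6\right) \left(-1\right) - 1\right)}{4} = \frac{0 \left(2 \left(-1\right) - 1\right)}{4} = \frac{0 \left(-2 - 1\right)}{4} = \frac{0 \left(-3\right)}{4} = \frac{1}{4} \cdot 0 = 0$)
$D{\left(1 - -5,Q{\left(-6 \right)} \right)} 466 = 0 \cdot 466 = 0$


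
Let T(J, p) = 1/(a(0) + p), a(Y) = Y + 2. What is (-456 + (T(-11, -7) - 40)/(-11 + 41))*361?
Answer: -8254987/50 ≈ -1.6510e+5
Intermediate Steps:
a(Y) = 2 + Y
T(J, p) = 1/(2 + p) (T(J, p) = 1/((2 + 0) + p) = 1/(2 + p))
(-456 + (T(-11, -7) - 40)/(-11 + 41))*361 = (-456 + (1/(2 - 7) - 40)/(-11 + 41))*361 = (-456 + (1/(-5) - 40)/30)*361 = (-456 + (-1/5 - 40)*(1/30))*361 = (-456 - 201/5*1/30)*361 = (-456 - 67/50)*361 = -22867/50*361 = -8254987/50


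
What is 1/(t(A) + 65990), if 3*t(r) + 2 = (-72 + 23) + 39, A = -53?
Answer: 1/65986 ≈ 1.5155e-5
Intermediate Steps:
t(r) = -4 (t(r) = -⅔ + ((-72 + 23) + 39)/3 = -⅔ + (-49 + 39)/3 = -⅔ + (⅓)*(-10) = -⅔ - 10/3 = -4)
1/(t(A) + 65990) = 1/(-4 + 65990) = 1/65986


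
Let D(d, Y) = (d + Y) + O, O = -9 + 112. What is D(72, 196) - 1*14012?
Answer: -13641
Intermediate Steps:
O = 103
D(d, Y) = 103 + Y + d (D(d, Y) = (d + Y) + 103 = (Y + d) + 103 = 103 + Y + d)
D(72, 196) - 1*14012 = (103 + 196 + 72) - 1*14012 = 371 - 14012 = -13641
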